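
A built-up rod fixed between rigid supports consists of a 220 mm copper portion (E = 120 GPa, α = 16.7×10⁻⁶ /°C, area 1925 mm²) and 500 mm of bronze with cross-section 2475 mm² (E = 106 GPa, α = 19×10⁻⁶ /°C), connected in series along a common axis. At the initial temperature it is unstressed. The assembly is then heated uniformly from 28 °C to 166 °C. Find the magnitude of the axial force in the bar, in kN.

Free thermal expansion of the whole bar: Σ αᵢΔT Lᵢ = 16.7×10⁻⁶×138×220 + 19×10⁻⁶×138×500 = 1.818 mm.
The walls prevent any net length change, so an axial force P (same in every segment) develops. Compatibility: P · Σ Lᵢ/(AᵢEᵢ) = δ_free.
Σ Lᵢ/(AᵢEᵢ) = 220/(1925×120×10³) + 500/(2475×106×10³) = 2.858×10⁻⁶ mm/N.
P = 1.818 / 2.858×10⁻⁶ = 636100 N = 636.1 kN, compressive.

P ≈ 636 kN (compressive)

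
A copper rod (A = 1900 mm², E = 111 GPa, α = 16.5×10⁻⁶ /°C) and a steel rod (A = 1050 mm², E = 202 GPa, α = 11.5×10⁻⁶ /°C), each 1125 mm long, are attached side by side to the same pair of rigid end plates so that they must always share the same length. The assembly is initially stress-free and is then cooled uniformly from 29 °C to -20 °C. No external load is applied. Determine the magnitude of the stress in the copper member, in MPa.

Both members must finish at the same length. With the larger α, the copper tends to over-contract; the plates restrain it, putting the copper in tension and the steel in compression. With no external load the two internal forces are equal and opposite, magnitude P.
Compatibility of the two members (thermal + elastic change equal): (α₁ − α₂)ΔT = P·[1/(A₁E₁) + 1/(A₂E₂)].
|α₁ − α₂|·ΔT = 5×10⁻⁶ × 49 = 0.000245.
1/(A₁E₁) + 1/(A₂E₂) = 1/(1900×111×10³) + 1/(1050×202×10³) = 9.456×10⁻⁹ N⁻¹.
P = 0.000245 / 9.456×10⁻⁹ = 25910 N = 25.91 kN.
σ_{copper} = P/A₁ = 25910/1900 = 13.64 MPa, tensile.

σ ≈ 13.6 MPa (tensile)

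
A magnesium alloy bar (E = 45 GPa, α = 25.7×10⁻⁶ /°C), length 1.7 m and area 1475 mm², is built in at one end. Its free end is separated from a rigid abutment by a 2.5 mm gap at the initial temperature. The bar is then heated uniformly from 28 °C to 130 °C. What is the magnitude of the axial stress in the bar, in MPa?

σ ≈ 51.8 MPa (compressive)

Unrestrained expansion: δ_free = αΔT L = 25.7×10⁻⁶ × 102 × 1700 = 4.456 mm.
After closing the 2.5 mm clearance, 4.456 − 2.5 = 1.956 mm of expansion remains to be suppressed by the wall.
So σ = E(δ_free − g)/L = 45×10³ × 1.956/1700 = 51.79 MPa.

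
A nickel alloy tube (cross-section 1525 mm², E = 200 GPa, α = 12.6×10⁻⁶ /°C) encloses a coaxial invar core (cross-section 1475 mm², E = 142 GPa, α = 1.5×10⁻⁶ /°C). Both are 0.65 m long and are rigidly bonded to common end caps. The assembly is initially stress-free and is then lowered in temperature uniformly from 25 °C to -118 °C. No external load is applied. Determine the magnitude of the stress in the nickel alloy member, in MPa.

σ ≈ 129 MPa (tensile)

The nickel alloy has the larger α, so on cooling it would change length more than the invar if both were free. The rigid plates force a common final length, so the nickel alloy is put into tension and the invar into compression, with equal and opposite forces P (no external load).
Equating the net (thermal + elastic) strains gives |α₁ − α₂|·ΔT = P·[1/(A₁E₁) + 1/(A₂E₂)].
|α₁ − α₂|·ΔT = 11.1×10⁻⁶ × 143 = 0.001587.
1/(A₁E₁) + 1/(A₂E₂) = 1/(1525×200×10³) + 1/(1475×142×10³) = 8.053×10⁻⁹ N⁻¹.
So P = 0.001587 / 8.053×10⁻⁹ = 197.1 kN.
σ_{nickel alloy} = P/A₁ = 197100/1525 = 129.2 MPa, tensile.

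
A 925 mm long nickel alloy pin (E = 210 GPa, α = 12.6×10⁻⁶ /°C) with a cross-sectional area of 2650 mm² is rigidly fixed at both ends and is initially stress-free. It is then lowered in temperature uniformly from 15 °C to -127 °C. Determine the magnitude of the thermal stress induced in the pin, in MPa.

σ ≈ 376 MPa (tensile)

With length fixed, the mechanical strain must cancel the thermal strain αΔT = 12.6×10⁻⁶ × 142 = 1789.2×10⁻⁶.
σ = EαΔT = 210×10³ × 12.6×10⁻⁶ × 142 = 375.7 MPa (tensile; the pin is trying to contract).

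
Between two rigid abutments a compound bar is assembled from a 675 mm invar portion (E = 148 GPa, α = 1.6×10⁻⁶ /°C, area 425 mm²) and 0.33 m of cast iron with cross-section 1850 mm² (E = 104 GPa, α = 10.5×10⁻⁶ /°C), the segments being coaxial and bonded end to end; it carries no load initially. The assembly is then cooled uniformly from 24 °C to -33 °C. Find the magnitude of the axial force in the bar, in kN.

P ≈ 20.8 kN (tensile)

With the walls removed the bar would change length by δ_free = Σ αᵢΔT Lᵢ = 1.6×10⁻⁶×57×675 + 10.5×10⁻⁶×57×330 = 0.2591 mm.
Since the ends are fixed, an axial force P builds up, equal in every segment, with P · Σ Lᵢ/(AᵢEᵢ) = δ_free.
Σ Lᵢ/(AᵢEᵢ) = 675/(425×148×10³) + 330/(1850×104×10³) = 1.245×10⁻⁵ mm/N.
So P = 0.2591 / 1.245×10⁻⁵ = 20.81 kN, tensile.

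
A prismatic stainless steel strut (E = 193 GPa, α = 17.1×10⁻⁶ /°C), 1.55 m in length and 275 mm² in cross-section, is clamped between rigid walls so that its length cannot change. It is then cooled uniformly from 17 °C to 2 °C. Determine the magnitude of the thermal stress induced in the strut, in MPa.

The supports are rigid, so the total axial strain is zero. The restrained thermal strain is ε = αΔT = 17.1×10⁻⁶ × 15 = 256.5×10⁻⁶.
σ = EαΔT = 193×10³ × 17.1×10⁻⁶ × 15 = 49.5 MPa (tensile; the strut is trying to contract).

σ ≈ 49.5 MPa (tensile)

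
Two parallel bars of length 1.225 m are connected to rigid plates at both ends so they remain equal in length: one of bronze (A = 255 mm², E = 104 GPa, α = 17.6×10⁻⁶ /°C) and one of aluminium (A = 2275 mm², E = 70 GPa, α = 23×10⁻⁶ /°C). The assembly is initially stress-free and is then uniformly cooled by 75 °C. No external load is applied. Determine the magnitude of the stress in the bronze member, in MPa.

Both members must finish at the same length. With the larger α, the aluminium tends to over-contract; the plates restrain it, putting the aluminium in tension and the bronze in compression. With no external load the two internal forces are equal and opposite, magnitude P.
Setting the final lengths equal and cancelling L: (α₁ − α₂)ΔT = P/(A₁E₁) + P/(A₂E₂).
|α₁ − α₂|·ΔT = 5.4×10⁻⁶ × 75 = 0.000405.
1/(A₁E₁) + 1/(A₂E₂) = 1/(255×104×10³) + 1/(2275×70×10³) = 4.399×10⁻⁸ N⁻¹.
P = 0.000405 / 4.399×10⁻⁸ = 9207 N = 9.207 kN.
σ_{bronze} = P/A₁ = 9207/255 = 36.11 MPa, compressive.

σ ≈ 36.1 MPa (compressive)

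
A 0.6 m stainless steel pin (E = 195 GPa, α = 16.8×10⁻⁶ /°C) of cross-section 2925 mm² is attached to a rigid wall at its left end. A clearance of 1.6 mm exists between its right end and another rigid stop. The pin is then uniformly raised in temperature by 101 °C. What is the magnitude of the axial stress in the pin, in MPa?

σ ≈ 0 MPa

Free thermal elongation = αΔT L = 16.8×10⁻⁶ × 101 × 600 = 1.018 mm.
Since δ_free = 1.02 mm is less than the 1.6 mm gap, the pin never touches the wall. No axial force develops.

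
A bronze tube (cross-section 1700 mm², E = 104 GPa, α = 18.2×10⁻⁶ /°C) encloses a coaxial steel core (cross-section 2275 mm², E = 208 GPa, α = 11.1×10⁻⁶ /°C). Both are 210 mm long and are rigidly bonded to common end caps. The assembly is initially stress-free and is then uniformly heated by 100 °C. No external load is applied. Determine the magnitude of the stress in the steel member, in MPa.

σ ≈ 40.2 MPa (tensile)

Equilibrium of a rigid end plate with no external load gives equal and opposite internal forces ±P in the two members. Since α_{bronze} > α_{steel}, heating drives the bronze into compression and the steel into tension.
Setting the final lengths equal and cancelling L: (α₁ − α₂)ΔT = P/(A₁E₁) + P/(A₂E₂).
|α₁ − α₂|·ΔT = 7.1×10⁻⁶ × 100 = 0.00071.
1/(A₁E₁) + 1/(A₂E₂) = 1/(1700×104×10³) + 1/(2275×208×10³) = 7.769×10⁻⁹ N⁻¹.
P = 0.00071 / 7.769×10⁻⁹ = 91380 N = 91.38 kN.
σ_{steel} = P/A₂ = 91380/2275 = 40.17 MPa, tensile.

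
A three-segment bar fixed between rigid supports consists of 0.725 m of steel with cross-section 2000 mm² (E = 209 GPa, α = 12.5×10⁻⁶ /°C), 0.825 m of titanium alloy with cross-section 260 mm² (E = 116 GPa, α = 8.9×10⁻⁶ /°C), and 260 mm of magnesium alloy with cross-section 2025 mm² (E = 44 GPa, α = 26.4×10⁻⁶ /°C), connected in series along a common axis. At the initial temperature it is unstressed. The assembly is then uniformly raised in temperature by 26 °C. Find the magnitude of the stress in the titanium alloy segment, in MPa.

With the walls removed the bar would change length by δ_free = Σ αᵢΔT Lᵢ = 12.5×10⁻⁶×26×725 + 8.9×10⁻⁶×26×825 + 26.4×10⁻⁶×26×260 = 0.605 mm.
The rigid supports impose zero overall length change; the single axial force P common to all segments must satisfy P Σ Lᵢ/(AᵢEᵢ) = δ_free.
The series flexibility is Σ Lᵢ/(AᵢEᵢ) = 725/(2000×209×10³) + 825/(260×116×10³) + 260/(2025×44×10³) = 3.201×10⁻⁵ mm/N.
So P = 0.605 / 3.201×10⁻⁵ = 18.9 kN, compressive.
σ_{titanium alloy} = P / A = 18900 / 260 = 72.7 MPa.

σ ≈ 72.7 MPa (compressive)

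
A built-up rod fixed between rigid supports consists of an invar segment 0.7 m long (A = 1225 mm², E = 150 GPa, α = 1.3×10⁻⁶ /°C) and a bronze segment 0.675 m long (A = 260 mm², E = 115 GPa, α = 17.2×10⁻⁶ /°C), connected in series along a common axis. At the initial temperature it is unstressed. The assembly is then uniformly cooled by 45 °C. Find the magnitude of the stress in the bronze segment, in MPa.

With the walls removed the bar would change length by δ_free = Σ αᵢΔT Lᵢ = 1.3×10⁻⁶×45×700 + 17.2×10⁻⁶×45×675 = 0.5634 mm.
The rigid supports impose zero overall length change; the single axial force P common to all segments must satisfy P Σ Lᵢ/(AᵢEᵢ) = δ_free.
Σ Lᵢ/(AᵢEᵢ) = 700/(1225×150×10³) + 675/(260×115×10³) = 2.638×10⁻⁵ mm/N.
P = 0.5634 / 2.638×10⁻⁵ = 21350 N = 21.35 kN, tensile.
σ_{bronze} = P / A = 21350 / 260 = 82.13 MPa.

σ ≈ 82.1 MPa (tensile)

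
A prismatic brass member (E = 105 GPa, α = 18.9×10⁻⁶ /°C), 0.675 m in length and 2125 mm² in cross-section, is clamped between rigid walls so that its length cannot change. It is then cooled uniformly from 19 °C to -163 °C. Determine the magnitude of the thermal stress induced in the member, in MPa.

Because both ends are immovable the net strain is zero, and the suppressed thermal strain is αΔT = 18.9×10⁻⁶ × 182 = 3439.8×10⁻⁶.
Hence σ = E·αΔT = 105×10³ × 3439.8×10⁻⁶ = 361.2 MPa, tensile.

σ ≈ 361 MPa (tensile)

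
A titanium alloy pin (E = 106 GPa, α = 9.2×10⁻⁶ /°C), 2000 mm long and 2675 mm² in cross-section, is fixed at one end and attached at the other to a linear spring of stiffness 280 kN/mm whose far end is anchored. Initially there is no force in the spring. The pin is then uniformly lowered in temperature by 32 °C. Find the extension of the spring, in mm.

Free thermal contraction: δ_free = αΔT L = 9.2×10⁻⁶ × 32 × 2000 = 0.5888 mm.
Let P be the tensile force in the spring. The pin extends elastically by PL/(AE) and the spring stretches by P/k; together these equal δ_free.
P [ L/(AE) + 1/k ] = δ_free → P [ 2000/(2675×106×10³) + 1/(280×10³) ] = 0.5888.
P = 0.5888 / 1.062×10⁻⁵ = 55420 N.
Spring extension = P/k = 55420/(280×10³) = 0.1979 mm.

δ ≈ 0.198 mm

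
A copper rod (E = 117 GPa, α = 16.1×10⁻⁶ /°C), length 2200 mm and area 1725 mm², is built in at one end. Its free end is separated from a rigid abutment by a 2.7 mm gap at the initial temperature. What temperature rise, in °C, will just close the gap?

ΔT ≈ 76.2 °C

Contact occurs when the free expansion equals the gap: αΔT L = 2.7 mm.
ΔT = 2.7 / (16.1×10⁻⁶ × 2200) = 76.23 °C.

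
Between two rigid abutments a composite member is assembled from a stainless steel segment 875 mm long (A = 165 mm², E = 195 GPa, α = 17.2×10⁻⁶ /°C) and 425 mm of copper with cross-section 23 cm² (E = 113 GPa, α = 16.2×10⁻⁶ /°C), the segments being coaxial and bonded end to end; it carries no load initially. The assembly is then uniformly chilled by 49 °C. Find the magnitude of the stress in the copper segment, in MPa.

σ ≈ 16.2 MPa (tensile)

If the supports were absent, the total length change would be Σ αᵢΔT Lᵢ = 17.2×10⁻⁶×49×875 + 16.2×10⁻⁶×49×425 = 1.075 mm.
The walls prevent any net length change, so an axial force P (same in every segment) develops. Compatibility: P · Σ Lᵢ/(AᵢEᵢ) = δ_free.
Σ Lᵢ/(AᵢEᵢ) = 875/(165×195×10³) + 425/(2300×113×10³) = 2.883×10⁻⁵ mm/N.
Hence P = δ_free / Σ(L/AE) = 1.075/2.883×10⁻⁵ = 37.28 kN (tensile).
σ_{copper} = P / A = 37280 / 2300 = 16.21 MPa.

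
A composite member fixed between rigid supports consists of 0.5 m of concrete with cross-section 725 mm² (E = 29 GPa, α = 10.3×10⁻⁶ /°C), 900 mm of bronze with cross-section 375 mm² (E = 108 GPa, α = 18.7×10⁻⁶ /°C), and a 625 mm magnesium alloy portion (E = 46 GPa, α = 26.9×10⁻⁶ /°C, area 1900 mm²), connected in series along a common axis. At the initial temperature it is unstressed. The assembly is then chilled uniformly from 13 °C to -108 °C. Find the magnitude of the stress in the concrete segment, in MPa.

σ ≈ 122 MPa (tensile)

If the supports were absent, the total length change would be Σ αᵢΔT Lᵢ = 10.3×10⁻⁶×121×500 + 18.7×10⁻⁶×121×900 + 26.9×10⁻⁶×121×625 = 4.694 mm.
Since the ends are fixed, an axial force P builds up, equal in every segment, with P · Σ Lᵢ/(AᵢEᵢ) = δ_free.
The series flexibility is Σ Lᵢ/(AᵢEᵢ) = 500/(725×29×10³) + 900/(375×108×10³) + 625/(1900×46×10³) = 5.315×10⁻⁵ mm/N.
P = 4.694 / 5.315×10⁻⁵ = 88310 N = 88.31 kN, tensile.
σ_{concrete} = P / A = 88310 / 725 = 121.8 MPa.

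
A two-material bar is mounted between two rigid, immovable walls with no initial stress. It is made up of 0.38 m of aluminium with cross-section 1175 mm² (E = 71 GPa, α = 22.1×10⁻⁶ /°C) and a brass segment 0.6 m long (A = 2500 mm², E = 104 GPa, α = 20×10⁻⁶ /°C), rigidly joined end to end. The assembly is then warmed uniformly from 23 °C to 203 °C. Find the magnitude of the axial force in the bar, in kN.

P ≈ 535 kN (compressive)

If the supports were absent, the total length change would be Σ αᵢΔT Lᵢ = 22.1×10⁻⁶×180×380 + 20×10⁻⁶×180×600 = 3.672 mm.
The walls prevent any net length change, so an axial force P (same in every segment) develops. Compatibility: P · Σ Lᵢ/(AᵢEᵢ) = δ_free.
Σ Lᵢ/(AᵢEᵢ) = 380/(1175×71×10³) + 600/(2500×104×10³) = 6.863×10⁻⁶ mm/N.
P = 3.672 / 6.863×10⁻⁶ = 535000 N = 535 kN, compressive.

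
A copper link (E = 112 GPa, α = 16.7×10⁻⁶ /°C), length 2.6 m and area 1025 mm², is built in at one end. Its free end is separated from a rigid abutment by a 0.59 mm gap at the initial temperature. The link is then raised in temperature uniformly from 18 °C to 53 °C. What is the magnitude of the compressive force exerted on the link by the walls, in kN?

Free thermal elongation = αΔT L = 16.7×10⁻⁶ × 35 × 2600 = 1.52 mm.
This exceeds the 0.59 mm gap, so the wall pushes back. The portion of expansion that must be recovered elastically is δ_free − gap = 1.52 − 0.59 = 0.9297 mm.
Compatibility: PL/(AE) = 0.9297 mm, so σ = P/A = E × (0.9297/2600) = 40.05 MPa.
Force on the wall = σA = 40.05 × 1025 mm² = 41.05 kN.

P ≈ 41 kN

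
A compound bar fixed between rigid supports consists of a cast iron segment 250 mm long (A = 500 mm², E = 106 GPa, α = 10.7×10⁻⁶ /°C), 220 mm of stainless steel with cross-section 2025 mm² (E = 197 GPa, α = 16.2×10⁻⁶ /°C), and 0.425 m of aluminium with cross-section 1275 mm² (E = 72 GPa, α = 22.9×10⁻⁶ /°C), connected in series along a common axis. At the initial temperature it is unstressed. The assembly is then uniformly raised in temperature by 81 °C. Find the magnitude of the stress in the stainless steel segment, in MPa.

With the walls removed the bar would change length by δ_free = Σ αᵢΔT Lᵢ = 10.7×10⁻⁶×81×250 + 16.2×10⁻⁶×81×220 + 22.9×10⁻⁶×81×425 = 1.294 mm.
Since the ends are fixed, an axial force P builds up, equal in every segment, with P · Σ Lᵢ/(AᵢEᵢ) = δ_free.
The series flexibility is Σ Lᵢ/(AᵢEᵢ) = 250/(500×106×10³) + 220/(2025×197×10³) + 425/(1275×72×10³) = 9.898×10⁻⁶ mm/N.
P = 1.294 / 9.898×10⁻⁶ = 130700 N = 130.7 kN, compressive.
σ_{stainless steel} = P / A = 130700 / 2025 = 64.54 MPa.

σ ≈ 64.5 MPa (compressive)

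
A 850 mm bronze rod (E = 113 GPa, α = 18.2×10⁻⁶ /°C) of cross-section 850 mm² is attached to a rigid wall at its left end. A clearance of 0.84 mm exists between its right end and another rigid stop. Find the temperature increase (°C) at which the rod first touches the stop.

Contact occurs when the free expansion equals the gap: αΔT L = 0.84 mm.
So ΔT = g/(αL) = 0.84/(18.2×10⁻⁶ × 850) = 54.3 °C.

ΔT ≈ 54.3 °C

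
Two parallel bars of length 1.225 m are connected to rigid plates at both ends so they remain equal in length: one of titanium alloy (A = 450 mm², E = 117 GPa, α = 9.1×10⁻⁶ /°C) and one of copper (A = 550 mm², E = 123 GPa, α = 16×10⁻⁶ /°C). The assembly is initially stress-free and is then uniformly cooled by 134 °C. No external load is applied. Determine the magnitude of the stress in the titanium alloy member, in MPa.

σ ≈ 60.8 MPa (compressive)

Equilibrium of a rigid end plate with no external load gives equal and opposite internal forces ±P in the two members. Since α_{copper} > α_{titanium alloy}, cooling drives the copper into tension and the titanium alloy into compression.
Compatibility of the two members (thermal + elastic change equal): (α₁ − α₂)ΔT = P·[1/(A₁E₁) + 1/(A₂E₂)].
|α₁ − α₂|·ΔT = 6.9×10⁻⁶ × 134 = 0.0009246.
1/(A₁E₁) + 1/(A₂E₂) = 1/(450×117×10³) + 1/(550×123×10³) = 3.378×10⁻⁸ N⁻¹.
So P = 0.0009246 / 3.378×10⁻⁸ = 27.38 kN.
σ_{titanium alloy} = P/A₁ = 27380/450 = 60.83 MPa, compressive.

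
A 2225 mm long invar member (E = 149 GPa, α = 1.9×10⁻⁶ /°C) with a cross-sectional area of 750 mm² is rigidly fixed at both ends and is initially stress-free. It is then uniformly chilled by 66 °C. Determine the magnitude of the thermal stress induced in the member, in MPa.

σ ≈ 18.7 MPa (tensile)

With length fixed, the mechanical strain must cancel the thermal strain αΔT = 1.9×10⁻⁶ × 66 = 125.4×10⁻⁶.
The stress required to suppress this strain is σ = Eε = 149×10³ × 125.4×10⁻⁶ = 18.68 MPa, tensile since the member is trying to contract.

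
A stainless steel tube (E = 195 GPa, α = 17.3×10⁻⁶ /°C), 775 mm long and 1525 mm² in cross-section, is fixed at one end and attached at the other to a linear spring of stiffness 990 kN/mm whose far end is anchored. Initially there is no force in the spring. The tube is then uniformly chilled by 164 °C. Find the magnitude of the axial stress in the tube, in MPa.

σ ≈ 399 MPa (tensile)

If the spring were absent the tube would shorten by αΔT L = 17.3×10⁻⁶ × 164 × 775 = 2.199 mm.
With a force P in the spring, the elastic change of the tube is PL/(AE) and that of the spring is P/k; compatibility requires their sum to equal δ_free.
P [ L/(AE) + 1/k ] = δ_free → P [ 775/(1525×195×10³) + 1/(990×10³) ] = 2.199.
P = 2.199 / 3.616×10⁻⁶ = 608000 N.
σ = P/A = 608000/1525 = 398.7 MPa.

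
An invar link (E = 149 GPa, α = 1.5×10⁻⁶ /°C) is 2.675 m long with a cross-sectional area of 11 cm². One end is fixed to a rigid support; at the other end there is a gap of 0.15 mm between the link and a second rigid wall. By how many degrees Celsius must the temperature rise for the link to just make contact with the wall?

The gap closes when αΔT L = 0.15 mm, since the link is still unstressed at that instant.
ΔT = 0.15 / (1.5×10⁻⁶ × 2675) = 37.38 °C.

ΔT ≈ 37.4 °C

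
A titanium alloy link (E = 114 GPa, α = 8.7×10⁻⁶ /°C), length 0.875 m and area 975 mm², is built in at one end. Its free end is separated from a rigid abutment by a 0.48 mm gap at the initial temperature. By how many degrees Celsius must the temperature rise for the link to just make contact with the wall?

The gap closes when αΔT L = 0.48 mm, since the link is still unstressed at that instant.
So ΔT = g/(αL) = 0.48/(8.7×10⁻⁶ × 875) = 63.05 °C.

ΔT ≈ 63.1 °C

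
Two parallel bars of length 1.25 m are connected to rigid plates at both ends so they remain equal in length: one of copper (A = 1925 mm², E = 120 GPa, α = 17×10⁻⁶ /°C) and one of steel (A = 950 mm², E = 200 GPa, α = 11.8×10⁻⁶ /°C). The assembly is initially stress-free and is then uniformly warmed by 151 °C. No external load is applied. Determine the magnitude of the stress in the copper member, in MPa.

σ ≈ 42.5 MPa (compressive)

Equilibrium of a rigid end plate with no external load gives equal and opposite internal forces ±P in the two members. Since α_{copper} > α_{steel}, heating drives the copper into compression and the steel into tension.
Compatibility of the two members (thermal + elastic change equal): (α₁ − α₂)ΔT = P·[1/(A₁E₁) + 1/(A₂E₂)].
|α₁ − α₂|·ΔT = 5.2×10⁻⁶ × 151 = 0.0007852.
1/(A₁E₁) + 1/(A₂E₂) = 1/(1925×120×10³) + 1/(950×200×10³) = 9.592×10⁻⁹ N⁻¹.
P = 0.0007852 / 9.592×10⁻⁹ = 81860 N = 81.86 kN.
σ_{copper} = P/A₁ = 81860/1925 = 42.52 MPa, compressive.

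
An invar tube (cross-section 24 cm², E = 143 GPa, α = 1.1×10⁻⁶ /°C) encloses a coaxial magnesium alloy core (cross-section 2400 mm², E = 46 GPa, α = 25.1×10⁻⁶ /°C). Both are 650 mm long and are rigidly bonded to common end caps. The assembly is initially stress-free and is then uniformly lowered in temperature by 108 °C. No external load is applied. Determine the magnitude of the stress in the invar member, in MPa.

σ ≈ 90.2 MPa (compressive)

The magnesium alloy has the larger α, so on cooling it would change length more than the invar if both were free. The rigid plates force a common final length, so the magnesium alloy is put into tension and the invar into compression, with equal and opposite forces P (no external load).
Setting the final lengths equal and cancelling L: (α₁ − α₂)ΔT = P/(A₁E₁) + P/(A₂E₂).
|α₁ − α₂|·ΔT = 24×10⁻⁶ × 108 = 0.002592.
1/(A₁E₁) + 1/(A₂E₂) = 1/(2400×143×10³) + 1/(2400×46×10³) = 1.197×10⁻⁸ N⁻¹.
So P = 0.002592 / 1.197×10⁻⁸ = 216.5 kN.
σ_{invar} = P/A₁ = 216500/2400 = 90.21 MPa, compressive.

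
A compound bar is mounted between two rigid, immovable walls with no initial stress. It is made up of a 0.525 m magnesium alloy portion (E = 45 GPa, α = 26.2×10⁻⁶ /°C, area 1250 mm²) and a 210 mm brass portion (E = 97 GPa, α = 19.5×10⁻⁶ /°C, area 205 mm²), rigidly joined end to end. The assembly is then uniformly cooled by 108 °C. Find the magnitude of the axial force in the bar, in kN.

P ≈ 96.9 kN (tensile)

Free thermal contraction of the whole bar: Σ αᵢΔT Lᵢ = 26.2×10⁻⁶×108×525 + 19.5×10⁻⁶×108×210 = 1.928 mm.
Since the ends are fixed, an axial force P builds up, equal in every segment, with P · Σ Lᵢ/(AᵢEᵢ) = δ_free.
The series flexibility is Σ Lᵢ/(AᵢEᵢ) = 525/(1250×45×10³) + 210/(205×97×10³) = 1.989×10⁻⁵ mm/N.
P = 1.928 / 1.989×10⁻⁵ = 96900 N = 96.9 kN, tensile.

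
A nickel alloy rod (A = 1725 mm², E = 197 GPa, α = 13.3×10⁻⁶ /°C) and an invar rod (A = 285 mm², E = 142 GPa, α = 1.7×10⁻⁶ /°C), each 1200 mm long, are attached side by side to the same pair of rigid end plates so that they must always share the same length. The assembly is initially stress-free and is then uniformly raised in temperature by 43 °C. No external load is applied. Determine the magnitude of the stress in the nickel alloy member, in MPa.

Both members must finish at the same length. With the larger α, the nickel alloy tends to over-expand; the plates restrain it, putting the nickel alloy in compression and the invar in tension. With no external load the two internal forces are equal and opposite, magnitude P.
Setting the final lengths equal and cancelling L: (α₁ − α₂)ΔT = P/(A₁E₁) + P/(A₂E₂).
|α₁ − α₂|·ΔT = 11.6×10⁻⁶ × 43 = 0.0004988.
1/(A₁E₁) + 1/(A₂E₂) = 1/(1725×197×10³) + 1/(285×142×10³) = 2.765×10⁻⁸ N⁻¹.
P = 0.0004988 / 2.765×10⁻⁸ = 18040 N = 18.04 kN.
σ_{nickel alloy} = P/A₁ = 18040/1725 = 10.46 MPa, compressive.

σ ≈ 10.5 MPa (compressive)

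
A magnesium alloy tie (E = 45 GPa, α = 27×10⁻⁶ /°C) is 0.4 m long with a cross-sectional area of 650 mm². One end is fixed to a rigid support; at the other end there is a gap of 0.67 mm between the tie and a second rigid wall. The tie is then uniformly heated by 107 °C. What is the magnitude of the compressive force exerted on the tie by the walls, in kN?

P ≈ 35.5 kN

Unrestrained expansion: δ_free = αΔT L = 27×10⁻⁶ × 107 × 400 = 1.156 mm.
This exceeds the 0.67 mm gap, so the wall pushes back. The portion of expansion that must be recovered elastically is δ_free − gap = 1.156 − 0.67 = 0.4856 mm.
Compatibility: PL/(AE) = 0.4856 mm, so σ = P/A = E × (0.4856/400) = 54.63 MPa.
P = σA = 54.63 × 650 = 35.51 kN.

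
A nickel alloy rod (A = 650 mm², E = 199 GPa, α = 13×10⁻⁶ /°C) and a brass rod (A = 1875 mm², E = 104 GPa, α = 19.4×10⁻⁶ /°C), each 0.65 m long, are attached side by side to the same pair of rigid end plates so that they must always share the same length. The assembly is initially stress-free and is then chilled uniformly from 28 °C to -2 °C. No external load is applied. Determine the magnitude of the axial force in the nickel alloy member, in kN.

P ≈ 14.9 kN (compressive in the nickel alloy)

The brass has the larger α, so on cooling it would change length more than the nickel alloy if both were free. The rigid plates force a common final length, so the brass is put into tension and the nickel alloy into compression, with equal and opposite forces P (no external load).
Setting the final lengths equal and cancelling L: (α₁ − α₂)ΔT = P/(A₁E₁) + P/(A₂E₂).
|α₁ − α₂|·ΔT = 6.4×10⁻⁶ × 30 = 0.000192.
1/(A₁E₁) + 1/(A₂E₂) = 1/(650×199×10³) + 1/(1875×104×10³) = 1.286×10⁻⁸ N⁻¹.
So P = 0.000192 / 1.286×10⁻⁸ = 14.93 kN.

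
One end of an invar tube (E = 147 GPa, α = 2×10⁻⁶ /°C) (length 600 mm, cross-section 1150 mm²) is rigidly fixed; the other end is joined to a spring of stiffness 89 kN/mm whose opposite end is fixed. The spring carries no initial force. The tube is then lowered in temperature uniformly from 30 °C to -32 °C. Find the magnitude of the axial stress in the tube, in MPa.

σ ≈ 4.38 MPa (tensile)

Free thermal contraction: δ_free = αΔT L = 2×10⁻⁶ × 62 × 600 = 0.0744 mm.
With a force P in the spring, the elastic change of the tube is PL/(AE) and that of the spring is P/k; compatibility requires their sum to equal δ_free.
So P = δ_free / [L/(AE) + 1/k] = 0.0744 / [ 600/(1150×147×10³) + 1/(89×10³) ].
P = 0.0744 / 1.479×10⁻⁵ = 5032 N.
σ = P/A = 5032/1150 = 4.376 MPa.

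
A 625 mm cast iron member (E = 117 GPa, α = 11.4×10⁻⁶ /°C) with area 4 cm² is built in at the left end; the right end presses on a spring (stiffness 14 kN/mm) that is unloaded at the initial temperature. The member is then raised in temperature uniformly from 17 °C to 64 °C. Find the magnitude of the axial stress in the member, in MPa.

If the spring were absent the member would lengthen by αΔT L = 11.4×10⁻⁶ × 47 × 625 = 0.3349 mm.
With a force P in the spring, the elastic change of the member is PL/(AE) and that of the spring is P/k; compatibility requires their sum to equal δ_free.
So P = δ_free / [L/(AE) + 1/k] = 0.3349 / [ 625/(400×117×10³) + 1/(14×10³) ].
P = 0.3349 / 8.478×10⁻⁵ = 3950 N.
σ = P/A = 3950/400 = 9.874 MPa.

σ ≈ 9.87 MPa (compressive)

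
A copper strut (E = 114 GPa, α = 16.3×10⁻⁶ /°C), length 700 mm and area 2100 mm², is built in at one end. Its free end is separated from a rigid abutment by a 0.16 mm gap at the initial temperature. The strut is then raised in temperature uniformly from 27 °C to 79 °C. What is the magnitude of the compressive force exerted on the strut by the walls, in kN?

Unrestrained expansion: δ_free = αΔT L = 16.3×10⁻⁶ × 52 × 700 = 0.5933 mm.
The gap closes (δ_free > 0.16 mm) and the wall then resists a further 0.5933 − 0.16 = 0.4333 mm of expansion.
That suppressed elongation corresponds to σ = E·Δ/L = 114×10³ × 0.4333/700 = 70.57 MPa.
Force on the wall = σA = 70.57 × 2100 mm² = 148.2 kN.

P ≈ 148 kN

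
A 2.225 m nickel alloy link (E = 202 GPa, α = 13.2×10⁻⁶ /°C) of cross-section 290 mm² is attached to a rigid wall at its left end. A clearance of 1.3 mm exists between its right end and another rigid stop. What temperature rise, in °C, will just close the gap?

Contact occurs when the free expansion equals the gap: αΔT L = 1.3 mm.
ΔT = 1.3 / (13.2×10⁻⁶ × 2225) = 44.26 °C.

ΔT ≈ 44.3 °C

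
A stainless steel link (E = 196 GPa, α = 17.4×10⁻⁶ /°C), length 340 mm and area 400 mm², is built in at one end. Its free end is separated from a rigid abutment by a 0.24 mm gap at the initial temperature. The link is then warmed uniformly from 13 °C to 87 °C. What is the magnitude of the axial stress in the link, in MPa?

If the wall were absent the link would grow by αΔT L = 17.4×10⁻⁶ × 74 × 340 = 0.4378 mm.
After closing the 0.24 mm clearance, 0.4378 − 0.24 = 0.1978 mm of expansion remains to be suppressed by the wall.
So σ = E(δ_free − g)/L = 196×10³ × 0.1978/340 = 114 MPa.

σ ≈ 114 MPa (compressive)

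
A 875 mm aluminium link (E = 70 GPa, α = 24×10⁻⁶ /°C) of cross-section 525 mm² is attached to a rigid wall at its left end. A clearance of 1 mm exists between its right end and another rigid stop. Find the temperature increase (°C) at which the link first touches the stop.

Contact occurs when the free expansion equals the gap: αΔT L = 1 mm.
ΔT = 1 / (24×10⁻⁶ × 875) = 47.62 °C.

ΔT ≈ 47.6 °C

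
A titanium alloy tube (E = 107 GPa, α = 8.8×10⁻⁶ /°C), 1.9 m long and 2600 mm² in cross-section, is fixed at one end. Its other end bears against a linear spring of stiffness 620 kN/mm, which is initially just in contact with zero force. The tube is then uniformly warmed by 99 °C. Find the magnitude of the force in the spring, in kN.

Free thermal expansion: δ_free = αΔT L = 8.8×10⁻⁶ × 99 × 1900 = 1.655 mm.
With a force P in the spring, the elastic change of the tube is PL/(AE) and that of the spring is P/k; compatibility requires their sum to equal δ_free.
So P = δ_free / [L/(AE) + 1/k] = 1.655 / [ 1900/(2600×107×10³) + 1/(620×10³) ].
P = 1.655 / 8.443×10⁻⁶ = 196100 N.

P ≈ 196 kN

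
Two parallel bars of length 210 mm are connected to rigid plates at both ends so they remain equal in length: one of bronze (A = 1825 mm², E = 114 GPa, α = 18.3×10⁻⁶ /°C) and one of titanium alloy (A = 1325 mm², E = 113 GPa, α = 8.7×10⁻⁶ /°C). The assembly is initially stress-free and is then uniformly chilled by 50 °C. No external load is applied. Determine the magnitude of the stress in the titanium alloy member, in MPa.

Both members must finish at the same length. With the larger α, the bronze tends to over-contract; the plates restrain it, putting the bronze in tension and the titanium alloy in compression. With no external load the two internal forces are equal and opposite, magnitude P.
Equating the net (thermal + elastic) strains gives |α₁ − α₂|·ΔT = P·[1/(A₁E₁) + 1/(A₂E₂)].
|α₁ − α₂|·ΔT = 9.6×10⁻⁶ × 50 = 0.00048.
1/(A₁E₁) + 1/(A₂E₂) = 1/(1825×114×10³) + 1/(1325×113×10³) = 1.149×10⁻⁸ N⁻¹.
P = 0.00048 / 1.149×10⁻⁸ = 41790 N = 41.79 kN.
σ_{titanium alloy} = P/A₂ = 41790/1325 = 31.54 MPa, compressive.

σ ≈ 31.5 MPa (compressive)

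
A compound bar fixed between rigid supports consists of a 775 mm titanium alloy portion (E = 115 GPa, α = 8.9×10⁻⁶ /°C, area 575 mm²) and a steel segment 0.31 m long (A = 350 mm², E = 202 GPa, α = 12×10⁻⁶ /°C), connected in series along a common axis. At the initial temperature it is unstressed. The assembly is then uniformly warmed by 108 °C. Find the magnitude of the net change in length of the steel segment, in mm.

|ΔL| ≈ 0.0896 mm

Free thermal expansion of the whole bar: Σ αᵢΔT Lᵢ = 8.9×10⁻⁶×108×775 + 12×10⁻⁶×108×310 = 1.147 mm.
The walls prevent any net length change, so an axial force P (same in every segment) develops. Compatibility: P · Σ Lᵢ/(AᵢEᵢ) = δ_free.
The series flexibility is Σ Lᵢ/(AᵢEᵢ) = 775/(575×115×10³) + 310/(350×202×10³) = 1.61×10⁻⁵ mm/N.
Hence P = δ_free / Σ(L/AE) = 1.147/1.61×10⁻⁵ = 71.2 kN (compressive).
For the steel segment, free thermal change = 12×10⁻⁶×108×310 = 0.4018 mm and elastic change from P = 71200×310/(350×202×10³) = 0.3122 mm; these oppose, so the net change is 0.0896 mm (segment lengthens).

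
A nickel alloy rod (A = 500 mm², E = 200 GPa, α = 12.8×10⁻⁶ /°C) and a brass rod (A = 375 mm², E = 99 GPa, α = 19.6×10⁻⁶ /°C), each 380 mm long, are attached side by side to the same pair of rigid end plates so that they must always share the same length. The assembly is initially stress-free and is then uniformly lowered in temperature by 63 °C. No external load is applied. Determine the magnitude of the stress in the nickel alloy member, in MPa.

The brass has the larger α, so on cooling it would change length more than the nickel alloy if both were free. The rigid plates force a common final length, so the brass is put into tension and the nickel alloy into compression, with equal and opposite forces P (no external load).
Equating the net (thermal + elastic) strains gives |α₁ − α₂|·ΔT = P·[1/(A₁E₁) + 1/(A₂E₂)].
|α₁ − α₂|·ΔT = 6.8×10⁻⁶ × 63 = 0.0004284.
1/(A₁E₁) + 1/(A₂E₂) = 1/(500×200×10³) + 1/(375×99×10³) = 3.694×10⁻⁸ N⁻¹.
P = 0.0004284 / 3.694×10⁻⁸ = 11600 N = 11.6 kN.
σ_{nickel alloy} = P/A₁ = 11600/500 = 23.2 MPa, compressive.

σ ≈ 23.2 MPa (compressive)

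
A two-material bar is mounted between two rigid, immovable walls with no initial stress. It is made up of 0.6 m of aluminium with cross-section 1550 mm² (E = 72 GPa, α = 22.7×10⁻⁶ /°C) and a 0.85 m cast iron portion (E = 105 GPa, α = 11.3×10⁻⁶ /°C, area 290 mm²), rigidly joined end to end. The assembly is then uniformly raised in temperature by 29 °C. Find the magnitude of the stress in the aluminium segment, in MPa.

σ ≈ 13.1 MPa (compressive)

Free thermal expansion of the whole bar: Σ αᵢΔT Lᵢ = 22.7×10⁻⁶×29×600 + 11.3×10⁻⁶×29×850 = 0.6735 mm.
Since the ends are fixed, an axial force P builds up, equal in every segment, with P · Σ Lᵢ/(AᵢEᵢ) = δ_free.
The series flexibility is Σ Lᵢ/(AᵢEᵢ) = 600/(1550×72×10³) + 850/(290×105×10³) = 3.329×10⁻⁵ mm/N.
Hence P = δ_free / Σ(L/AE) = 0.6735/3.329×10⁻⁵ = 20.23 kN (compressive).
σ_{aluminium} = P / A = 20230 / 1550 = 13.05 MPa.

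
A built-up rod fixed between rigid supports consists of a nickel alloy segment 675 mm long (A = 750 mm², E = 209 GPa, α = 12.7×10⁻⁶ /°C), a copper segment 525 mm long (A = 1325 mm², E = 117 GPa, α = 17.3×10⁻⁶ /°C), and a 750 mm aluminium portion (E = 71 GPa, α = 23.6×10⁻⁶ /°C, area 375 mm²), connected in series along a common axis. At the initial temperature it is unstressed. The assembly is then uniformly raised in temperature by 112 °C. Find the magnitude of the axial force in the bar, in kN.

Free thermal expansion of the whole bar: Σ αᵢΔT Lᵢ = 12.7×10⁻⁶×112×675 + 17.3×10⁻⁶×112×525 + 23.6×10⁻⁶×112×750 = 3.96 mm.
Since the ends are fixed, an axial force P builds up, equal in every segment, with P · Σ Lᵢ/(AᵢEᵢ) = δ_free.
The series flexibility is Σ Lᵢ/(AᵢEᵢ) = 675/(750×209×10³) + 525/(1325×117×10³) + 750/(375×71×10³) = 3.586×10⁻⁵ mm/N.
P = 3.96 / 3.586×10⁻⁵ = 110400 N = 110.4 kN, compressive.

P ≈ 110 kN (compressive)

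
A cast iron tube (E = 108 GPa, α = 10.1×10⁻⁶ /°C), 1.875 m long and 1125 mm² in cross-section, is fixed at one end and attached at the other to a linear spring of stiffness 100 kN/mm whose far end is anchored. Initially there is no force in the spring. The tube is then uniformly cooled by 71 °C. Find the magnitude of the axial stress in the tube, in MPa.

The unrestrained thermal change is αΔT L = 10.1×10⁻⁶ × 71 × 1875 = 1.345 mm.
Let P be the tensile force in the spring. The tube extends elastically by PL/(AE) and the spring stretches by P/k; together these equal δ_free.
P [ L/(AE) + 1/k ] = δ_free → P [ 1875/(1125×108×10³) + 1/(100×10³) ] = 1.345.
P = 1.345 / 2.543×10⁻⁵ = 52870 N.
σ = P/A = 52870/1125 = 46.99 MPa.

σ ≈ 47 MPa (tensile)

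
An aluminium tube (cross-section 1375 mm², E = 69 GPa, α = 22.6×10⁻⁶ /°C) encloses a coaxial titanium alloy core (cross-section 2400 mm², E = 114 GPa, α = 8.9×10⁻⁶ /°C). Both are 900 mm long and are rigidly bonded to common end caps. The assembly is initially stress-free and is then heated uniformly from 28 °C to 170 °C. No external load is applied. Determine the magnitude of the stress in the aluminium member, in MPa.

σ ≈ 99.7 MPa (compressive)

Equilibrium of a rigid end plate with no external load gives equal and opposite internal forces ±P in the two members. Since α_{aluminium} > α_{titanium alloy}, heating drives the aluminium into compression and the titanium alloy into tension.
Setting the final lengths equal and cancelling L: (α₁ − α₂)ΔT = P/(A₁E₁) + P/(A₂E₂).
|α₁ − α₂|·ΔT = 13.7×10⁻⁶ × 142 = 0.001945.
1/(A₁E₁) + 1/(A₂E₂) = 1/(1375×69×10³) + 1/(2400×114×10³) = 1.42×10⁻⁸ N⁻¹.
So P = 0.001945 / 1.42×10⁻⁸ = 137 kN.
σ_{aluminium} = P/A₁ = 137000/1375 = 99.67 MPa, compressive.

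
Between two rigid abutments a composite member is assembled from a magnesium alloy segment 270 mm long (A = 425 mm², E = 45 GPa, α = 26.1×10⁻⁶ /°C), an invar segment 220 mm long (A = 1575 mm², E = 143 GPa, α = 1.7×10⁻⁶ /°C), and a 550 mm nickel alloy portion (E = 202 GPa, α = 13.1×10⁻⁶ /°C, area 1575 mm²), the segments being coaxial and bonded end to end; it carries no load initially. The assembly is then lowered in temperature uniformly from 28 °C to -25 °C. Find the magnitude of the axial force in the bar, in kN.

Free thermal contraction of the whole bar: Σ αᵢΔT Lᵢ = 26.1×10⁻⁶×53×270 + 1.7×10⁻⁶×53×220 + 13.1×10⁻⁶×53×550 = 0.7752 mm.
The rigid supports impose zero overall length change; the single axial force P common to all segments must satisfy P Σ Lᵢ/(AᵢEᵢ) = δ_free.
Σ Lᵢ/(AᵢEᵢ) = 270/(425×45×10³) + 220/(1575×143×10³) + 550/(1575×202×10³) = 1.682×10⁻⁵ mm/N.
P = 0.7752 / 1.682×10⁻⁵ = 46080 N = 46.08 kN, tensile.

P ≈ 46.1 kN (tensile)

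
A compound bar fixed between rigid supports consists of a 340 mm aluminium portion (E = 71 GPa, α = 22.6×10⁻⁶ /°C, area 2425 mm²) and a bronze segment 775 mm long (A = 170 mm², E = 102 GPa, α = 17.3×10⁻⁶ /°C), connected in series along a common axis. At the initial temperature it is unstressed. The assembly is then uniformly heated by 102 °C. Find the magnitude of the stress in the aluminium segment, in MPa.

σ ≈ 19 MPa (compressive)

Free thermal expansion of the whole bar: Σ αᵢΔT Lᵢ = 22.6×10⁻⁶×102×340 + 17.3×10⁻⁶×102×775 = 2.151 mm.
The walls prevent any net length change, so an axial force P (same in every segment) develops. Compatibility: P · Σ Lᵢ/(AᵢEᵢ) = δ_free.
The series flexibility is Σ Lᵢ/(AᵢEᵢ) = 340/(2425×71×10³) + 775/(170×102×10³) = 4.667×10⁻⁵ mm/N.
Hence P = δ_free / Σ(L/AE) = 2.151/4.667×10⁻⁵ = 46.1 kN (compressive).
σ_{aluminium} = P / A = 46100 / 2425 = 19.01 MPa.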